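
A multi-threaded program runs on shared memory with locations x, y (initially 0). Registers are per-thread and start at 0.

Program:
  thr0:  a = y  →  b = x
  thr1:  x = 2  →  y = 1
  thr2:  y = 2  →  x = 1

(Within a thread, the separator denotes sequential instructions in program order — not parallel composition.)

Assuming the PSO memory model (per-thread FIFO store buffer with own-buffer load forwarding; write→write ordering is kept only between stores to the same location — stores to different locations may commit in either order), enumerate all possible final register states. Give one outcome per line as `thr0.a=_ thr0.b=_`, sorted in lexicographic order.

outcome vector order: (thr0.a,thr0.b)
|PSO outcomes| = 9

thr0.a=0 thr0.b=0
thr0.a=0 thr0.b=1
thr0.a=0 thr0.b=2
thr0.a=1 thr0.b=0
thr0.a=1 thr0.b=1
thr0.a=1 thr0.b=2
thr0.a=2 thr0.b=0
thr0.a=2 thr0.b=1
thr0.a=2 thr0.b=2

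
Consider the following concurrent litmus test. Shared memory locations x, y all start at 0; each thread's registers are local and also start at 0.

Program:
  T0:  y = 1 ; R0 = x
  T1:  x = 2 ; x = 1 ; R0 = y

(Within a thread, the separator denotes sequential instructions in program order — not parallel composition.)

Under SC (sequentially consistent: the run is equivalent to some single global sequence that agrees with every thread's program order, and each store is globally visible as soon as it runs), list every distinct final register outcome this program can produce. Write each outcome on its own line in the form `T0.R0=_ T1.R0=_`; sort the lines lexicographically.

T0.R0=0 T1.R0=1
T0.R0=1 T1.R0=0
T0.R0=1 T1.R0=1
T0.R0=2 T1.R0=1

outcome vector order: (T0.R0,T1.R0)
|SC outcomes| = 4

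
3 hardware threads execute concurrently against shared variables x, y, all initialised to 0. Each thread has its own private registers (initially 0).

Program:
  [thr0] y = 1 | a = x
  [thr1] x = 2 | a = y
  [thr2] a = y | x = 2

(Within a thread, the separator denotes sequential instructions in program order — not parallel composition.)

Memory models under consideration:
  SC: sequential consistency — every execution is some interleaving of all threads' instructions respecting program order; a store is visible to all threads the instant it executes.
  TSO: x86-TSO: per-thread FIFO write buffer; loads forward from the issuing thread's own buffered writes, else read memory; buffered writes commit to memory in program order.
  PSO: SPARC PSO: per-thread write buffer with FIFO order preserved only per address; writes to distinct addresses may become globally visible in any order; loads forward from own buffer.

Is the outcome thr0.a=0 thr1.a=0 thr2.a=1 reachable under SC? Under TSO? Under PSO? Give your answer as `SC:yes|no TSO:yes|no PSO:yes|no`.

outcome vector order: (thr0.a,thr1.a,thr2.a)
SC (6): (0,1,0); (0,1,1); (2,0,0); (2,0,1); (2,1,0); (2,1,1)
TSO (8): (0,0,0); (0,0,1); (0,1,0); (0,1,1); (2,0,0); (2,0,1); (2,1,0); (2,1,1)
PSO (8): (0,0,0); (0,0,1); (0,1,0); (0,1,1); (2,0,0); (2,0,1); (2,1,0); (2,1,1)
target (0,0,1) ∈ {TSO,PSO}

SC:no TSO:yes PSO:yes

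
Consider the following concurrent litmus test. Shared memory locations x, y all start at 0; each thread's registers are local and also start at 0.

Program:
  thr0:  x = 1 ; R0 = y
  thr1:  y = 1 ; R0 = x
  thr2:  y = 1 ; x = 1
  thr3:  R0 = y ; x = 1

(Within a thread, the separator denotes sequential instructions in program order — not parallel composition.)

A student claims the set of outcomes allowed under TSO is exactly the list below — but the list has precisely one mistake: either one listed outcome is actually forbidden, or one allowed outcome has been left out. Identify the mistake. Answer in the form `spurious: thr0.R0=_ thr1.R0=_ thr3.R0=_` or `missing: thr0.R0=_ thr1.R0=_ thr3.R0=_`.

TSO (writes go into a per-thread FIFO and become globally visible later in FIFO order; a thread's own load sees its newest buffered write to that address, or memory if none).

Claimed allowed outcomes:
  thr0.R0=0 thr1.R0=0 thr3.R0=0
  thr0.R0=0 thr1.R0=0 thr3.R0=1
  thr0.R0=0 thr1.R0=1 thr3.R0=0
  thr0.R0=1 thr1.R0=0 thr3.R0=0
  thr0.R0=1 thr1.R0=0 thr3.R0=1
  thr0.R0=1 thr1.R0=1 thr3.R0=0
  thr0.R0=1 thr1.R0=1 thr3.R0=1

outcome vector order: (thr0.R0,thr1.R0,thr3.R0)
under TSO → <0 0 0>; <0 0 1>; <0 1 0>; <0 1 1>; <1 0 0>; <1 0 1>; <1 1 0>; <1 1 1>
TSO∖claimed = {<0 1 1>}

missing: thr0.R0=0 thr1.R0=1 thr3.R0=1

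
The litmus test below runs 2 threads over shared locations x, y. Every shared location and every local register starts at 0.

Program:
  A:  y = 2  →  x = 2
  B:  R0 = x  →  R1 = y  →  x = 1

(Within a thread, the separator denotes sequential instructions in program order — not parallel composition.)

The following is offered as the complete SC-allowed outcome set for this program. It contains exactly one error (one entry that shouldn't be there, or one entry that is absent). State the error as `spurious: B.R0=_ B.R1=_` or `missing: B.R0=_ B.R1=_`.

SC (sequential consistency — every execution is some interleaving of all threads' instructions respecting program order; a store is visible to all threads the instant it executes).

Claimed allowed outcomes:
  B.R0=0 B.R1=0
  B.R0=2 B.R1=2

missing: B.R0=0 B.R1=2

outcome vector order: (B.R0,B.R1)
[SC] allowed = {<0 0>; <0 2>; <2 2>}
SC∖claimed = {<0 2>}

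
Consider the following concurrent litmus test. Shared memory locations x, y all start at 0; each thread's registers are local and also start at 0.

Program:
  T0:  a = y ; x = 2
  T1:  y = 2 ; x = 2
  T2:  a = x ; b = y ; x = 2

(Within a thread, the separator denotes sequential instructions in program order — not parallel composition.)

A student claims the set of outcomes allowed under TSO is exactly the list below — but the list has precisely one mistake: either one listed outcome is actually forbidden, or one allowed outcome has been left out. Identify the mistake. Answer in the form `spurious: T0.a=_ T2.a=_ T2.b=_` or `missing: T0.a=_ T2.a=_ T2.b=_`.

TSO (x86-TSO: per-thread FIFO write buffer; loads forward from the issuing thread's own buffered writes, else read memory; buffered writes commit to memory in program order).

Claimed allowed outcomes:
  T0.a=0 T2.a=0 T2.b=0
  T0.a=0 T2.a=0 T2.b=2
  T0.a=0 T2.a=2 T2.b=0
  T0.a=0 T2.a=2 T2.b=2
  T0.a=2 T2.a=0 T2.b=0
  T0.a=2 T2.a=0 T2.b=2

missing: T0.a=2 T2.a=2 T2.b=2

outcome vector order: (T0.a,T2.a,T2.b)
TSO (7): 000 002 020 022 200 202 222
TSO∖claimed = {222}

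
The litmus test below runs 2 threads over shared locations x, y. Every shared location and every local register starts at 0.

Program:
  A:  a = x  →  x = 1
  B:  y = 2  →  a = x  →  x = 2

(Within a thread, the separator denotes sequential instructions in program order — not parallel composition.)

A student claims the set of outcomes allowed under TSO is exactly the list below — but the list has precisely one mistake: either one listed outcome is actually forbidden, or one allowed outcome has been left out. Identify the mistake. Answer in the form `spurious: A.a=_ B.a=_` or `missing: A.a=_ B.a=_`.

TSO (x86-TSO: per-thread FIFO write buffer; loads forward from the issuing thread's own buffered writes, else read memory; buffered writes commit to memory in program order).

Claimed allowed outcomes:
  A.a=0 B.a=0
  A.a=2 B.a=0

outcome vector order: (A.a,B.a)
TSO (3): <0 0>; <0 1>; <2 0>
TSO∖claimed = {<0 1>}

missing: A.a=0 B.a=1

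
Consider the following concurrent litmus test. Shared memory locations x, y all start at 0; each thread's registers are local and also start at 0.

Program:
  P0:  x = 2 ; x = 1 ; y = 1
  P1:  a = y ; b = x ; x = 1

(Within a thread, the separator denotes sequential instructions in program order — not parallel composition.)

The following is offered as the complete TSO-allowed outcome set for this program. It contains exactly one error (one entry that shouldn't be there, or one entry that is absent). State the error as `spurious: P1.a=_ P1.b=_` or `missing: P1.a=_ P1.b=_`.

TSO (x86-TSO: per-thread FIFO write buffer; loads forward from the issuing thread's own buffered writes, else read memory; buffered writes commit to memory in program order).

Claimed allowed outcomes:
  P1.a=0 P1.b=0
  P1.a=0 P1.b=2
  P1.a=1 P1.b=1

missing: P1.a=0 P1.b=1

outcome vector order: (P1.a,P1.b)
[TSO] allowed = {(0,0), (0,1), (0,2), (1,1)}
TSO∖claimed = {(0,1)}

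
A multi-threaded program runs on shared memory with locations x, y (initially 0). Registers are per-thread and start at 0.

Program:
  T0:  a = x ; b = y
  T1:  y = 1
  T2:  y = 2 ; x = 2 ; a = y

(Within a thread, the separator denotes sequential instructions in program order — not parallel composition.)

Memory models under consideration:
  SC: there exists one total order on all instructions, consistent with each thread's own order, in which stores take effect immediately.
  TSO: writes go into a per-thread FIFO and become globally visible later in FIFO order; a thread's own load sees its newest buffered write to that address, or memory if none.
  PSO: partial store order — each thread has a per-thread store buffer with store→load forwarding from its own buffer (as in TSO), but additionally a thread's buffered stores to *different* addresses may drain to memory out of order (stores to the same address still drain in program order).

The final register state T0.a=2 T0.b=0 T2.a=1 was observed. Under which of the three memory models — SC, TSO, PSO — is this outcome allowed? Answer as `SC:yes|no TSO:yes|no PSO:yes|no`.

outcome vector order: (T0.a,T0.b,T2.a)
SC: 10 outcomes — {(0,0,1); (0,0,2); (0,1,1); (0,1,2); (0,2,1); (0,2,2); (2,1,1); (2,1,2); (2,2,1); (2,2,2)}
TSO: 10 outcomes — {(0,0,1); (0,0,2); (0,1,1); (0,1,2); (0,2,1); (0,2,2); (2,1,1); (2,1,2); (2,2,1); (2,2,2)}
PSO: 12 outcomes — {(0,0,1); (0,0,2); (0,1,1); (0,1,2); (0,2,1); (0,2,2); (2,0,1); (2,0,2); (2,1,1); (2,1,2); (2,2,1); (2,2,2)}
target (2,0,1) ∈ {PSO}

SC:no TSO:no PSO:yes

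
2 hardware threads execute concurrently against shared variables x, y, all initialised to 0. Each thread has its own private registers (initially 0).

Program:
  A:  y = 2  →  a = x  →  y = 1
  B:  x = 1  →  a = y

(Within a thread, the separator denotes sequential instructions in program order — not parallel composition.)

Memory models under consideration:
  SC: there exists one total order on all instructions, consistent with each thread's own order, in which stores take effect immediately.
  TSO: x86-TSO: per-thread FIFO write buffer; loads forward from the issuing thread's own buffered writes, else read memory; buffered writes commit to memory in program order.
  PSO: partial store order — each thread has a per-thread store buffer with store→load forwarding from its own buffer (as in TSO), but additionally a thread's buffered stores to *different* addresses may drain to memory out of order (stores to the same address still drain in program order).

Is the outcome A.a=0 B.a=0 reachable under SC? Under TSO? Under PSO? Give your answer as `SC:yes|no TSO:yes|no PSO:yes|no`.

SC:no TSO:yes PSO:yes

outcome vector order: (A.a,B.a)
SC (5): 01; 02; 10; 11; 12
TSO (6): 00; 01; 02; 10; 11; 12
PSO (6): 00; 01; 02; 10; 11; 12
target 00 ∈ {TSO,PSO}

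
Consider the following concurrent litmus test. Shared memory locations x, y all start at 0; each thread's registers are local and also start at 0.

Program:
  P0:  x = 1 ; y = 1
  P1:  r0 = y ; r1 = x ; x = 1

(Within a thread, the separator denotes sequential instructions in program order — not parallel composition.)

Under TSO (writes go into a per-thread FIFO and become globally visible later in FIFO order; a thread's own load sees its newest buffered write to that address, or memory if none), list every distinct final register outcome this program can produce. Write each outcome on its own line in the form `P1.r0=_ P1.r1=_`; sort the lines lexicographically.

P1.r0=0 P1.r1=0
P1.r0=0 P1.r1=1
P1.r0=1 P1.r1=1

outcome vector order: (P1.r0,P1.r1)
|TSO outcomes| = 3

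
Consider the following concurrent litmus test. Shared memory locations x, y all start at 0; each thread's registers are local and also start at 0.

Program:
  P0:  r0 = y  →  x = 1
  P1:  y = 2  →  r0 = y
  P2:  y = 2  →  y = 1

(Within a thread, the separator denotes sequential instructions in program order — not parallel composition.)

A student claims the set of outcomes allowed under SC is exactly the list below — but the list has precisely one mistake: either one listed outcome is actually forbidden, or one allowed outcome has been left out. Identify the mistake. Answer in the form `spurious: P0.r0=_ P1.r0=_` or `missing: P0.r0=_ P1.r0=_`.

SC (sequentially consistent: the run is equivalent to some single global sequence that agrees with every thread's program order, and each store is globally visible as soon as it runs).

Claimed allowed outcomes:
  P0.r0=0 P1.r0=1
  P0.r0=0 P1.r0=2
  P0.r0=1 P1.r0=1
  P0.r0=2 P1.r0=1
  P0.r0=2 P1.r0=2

missing: P0.r0=1 P1.r0=2

outcome vector order: (P0.r0,P1.r0)
under SC → 01, 02, 11, 12, 21, 22
SC∖claimed = {12}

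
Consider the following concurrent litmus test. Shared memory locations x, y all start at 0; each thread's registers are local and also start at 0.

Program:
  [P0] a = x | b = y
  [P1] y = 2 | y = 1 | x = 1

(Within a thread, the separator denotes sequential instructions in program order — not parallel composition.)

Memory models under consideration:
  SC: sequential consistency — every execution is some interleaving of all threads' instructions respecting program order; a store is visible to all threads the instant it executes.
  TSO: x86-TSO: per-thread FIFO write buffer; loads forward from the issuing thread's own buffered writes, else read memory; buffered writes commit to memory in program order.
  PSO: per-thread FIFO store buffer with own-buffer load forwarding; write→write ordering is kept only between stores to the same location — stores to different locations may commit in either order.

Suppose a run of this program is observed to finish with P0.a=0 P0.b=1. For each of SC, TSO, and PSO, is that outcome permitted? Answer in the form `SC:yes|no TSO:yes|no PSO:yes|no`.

outcome vector order: (P0.a,P0.b)
SC: 4 outcomes — {00 01 02 11}
TSO: 4 outcomes — {00 01 02 11}
PSO: 6 outcomes — {00 01 02 10 11 12}
target 01 ∈ {SC,TSO,PSO}

SC:yes TSO:yes PSO:yes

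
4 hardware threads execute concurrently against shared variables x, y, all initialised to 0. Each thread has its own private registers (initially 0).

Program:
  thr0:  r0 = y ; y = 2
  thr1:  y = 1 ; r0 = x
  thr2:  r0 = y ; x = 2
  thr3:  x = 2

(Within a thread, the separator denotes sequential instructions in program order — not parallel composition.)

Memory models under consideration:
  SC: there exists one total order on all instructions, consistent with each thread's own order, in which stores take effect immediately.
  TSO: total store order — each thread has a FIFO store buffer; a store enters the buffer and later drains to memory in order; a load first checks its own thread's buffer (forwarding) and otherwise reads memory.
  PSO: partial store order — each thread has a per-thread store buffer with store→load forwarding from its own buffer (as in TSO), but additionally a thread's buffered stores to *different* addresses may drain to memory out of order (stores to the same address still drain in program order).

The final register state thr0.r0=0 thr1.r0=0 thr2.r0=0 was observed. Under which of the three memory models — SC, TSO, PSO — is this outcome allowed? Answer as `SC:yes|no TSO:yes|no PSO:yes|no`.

SC:yes TSO:yes PSO:yes

outcome vector order: (thr0.r0,thr1.r0,thr2.r0)
[SC] allowed = {0/0/0, 0/0/1, 0/0/2, 0/2/0, 0/2/1, 0/2/2, 1/0/0, 1/0/1, 1/0/2, 1/2/0, 1/2/1, 1/2/2}
[TSO] allowed = {0/0/0, 0/0/1, 0/0/2, 0/2/0, 0/2/1, 0/2/2, 1/0/0, 1/0/1, 1/0/2, 1/2/0, 1/2/1, 1/2/2}
[PSO] allowed = {0/0/0, 0/0/1, 0/0/2, 0/2/0, 0/2/1, 0/2/2, 1/0/0, 1/0/1, 1/0/2, 1/2/0, 1/2/1, 1/2/2}
target 0/0/0 ∈ {SC,TSO,PSO}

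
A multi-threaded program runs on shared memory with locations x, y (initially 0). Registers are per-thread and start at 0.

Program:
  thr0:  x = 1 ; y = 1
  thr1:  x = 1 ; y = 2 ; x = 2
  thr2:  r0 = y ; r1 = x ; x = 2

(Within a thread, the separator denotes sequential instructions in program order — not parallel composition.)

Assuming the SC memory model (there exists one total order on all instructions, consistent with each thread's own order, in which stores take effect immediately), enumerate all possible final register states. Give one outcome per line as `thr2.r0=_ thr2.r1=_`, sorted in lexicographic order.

thr2.r0=0 thr2.r1=0
thr2.r0=0 thr2.r1=1
thr2.r0=0 thr2.r1=2
thr2.r0=1 thr2.r1=1
thr2.r0=1 thr2.r1=2
thr2.r0=2 thr2.r1=1
thr2.r0=2 thr2.r1=2

outcome vector order: (thr2.r0,thr2.r1)
|SC outcomes| = 7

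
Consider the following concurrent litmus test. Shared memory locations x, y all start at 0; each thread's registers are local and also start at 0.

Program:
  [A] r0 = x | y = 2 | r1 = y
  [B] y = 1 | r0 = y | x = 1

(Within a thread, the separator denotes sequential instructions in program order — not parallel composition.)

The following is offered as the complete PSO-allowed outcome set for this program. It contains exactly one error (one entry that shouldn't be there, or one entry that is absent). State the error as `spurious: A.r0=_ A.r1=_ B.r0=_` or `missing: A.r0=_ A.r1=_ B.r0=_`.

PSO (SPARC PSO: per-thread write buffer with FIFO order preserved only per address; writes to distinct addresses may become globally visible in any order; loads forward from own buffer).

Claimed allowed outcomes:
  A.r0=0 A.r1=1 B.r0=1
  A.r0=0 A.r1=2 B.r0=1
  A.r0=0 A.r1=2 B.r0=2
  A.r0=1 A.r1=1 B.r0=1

outcome vector order: (A.r0,A.r1,B.r0)
[PSO] allowed = {(0,1,1); (0,2,1); (0,2,2); (1,1,1); (1,2,1)}
PSO∖claimed = {(1,2,1)}

missing: A.r0=1 A.r1=2 B.r0=1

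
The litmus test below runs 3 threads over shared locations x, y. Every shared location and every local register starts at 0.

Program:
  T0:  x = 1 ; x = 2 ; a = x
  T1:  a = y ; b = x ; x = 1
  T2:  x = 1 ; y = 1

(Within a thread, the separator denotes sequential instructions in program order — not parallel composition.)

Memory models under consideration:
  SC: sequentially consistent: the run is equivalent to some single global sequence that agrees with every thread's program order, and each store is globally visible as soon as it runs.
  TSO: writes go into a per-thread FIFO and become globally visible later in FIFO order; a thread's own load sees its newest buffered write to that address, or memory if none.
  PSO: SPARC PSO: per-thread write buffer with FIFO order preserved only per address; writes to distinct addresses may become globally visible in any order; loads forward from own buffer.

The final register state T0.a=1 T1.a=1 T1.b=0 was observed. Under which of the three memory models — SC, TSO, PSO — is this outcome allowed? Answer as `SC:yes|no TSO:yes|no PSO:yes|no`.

SC:no TSO:no PSO:yes

outcome vector order: (T0.a,T1.a,T1.b)
SC (10): 1/0/0; 1/0/1; 1/0/2; 1/1/1; 1/1/2; 2/0/0; 2/0/1; 2/0/2; 2/1/1; 2/1/2
TSO (10): 1/0/0; 1/0/1; 1/0/2; 1/1/1; 1/1/2; 2/0/0; 2/0/1; 2/0/2; 2/1/1; 2/1/2
PSO (12): 1/0/0; 1/0/1; 1/0/2; 1/1/0; 1/1/1; 1/1/2; 2/0/0; 2/0/1; 2/0/2; 2/1/0; 2/1/1; 2/1/2
target 1/1/0 ∈ {PSO}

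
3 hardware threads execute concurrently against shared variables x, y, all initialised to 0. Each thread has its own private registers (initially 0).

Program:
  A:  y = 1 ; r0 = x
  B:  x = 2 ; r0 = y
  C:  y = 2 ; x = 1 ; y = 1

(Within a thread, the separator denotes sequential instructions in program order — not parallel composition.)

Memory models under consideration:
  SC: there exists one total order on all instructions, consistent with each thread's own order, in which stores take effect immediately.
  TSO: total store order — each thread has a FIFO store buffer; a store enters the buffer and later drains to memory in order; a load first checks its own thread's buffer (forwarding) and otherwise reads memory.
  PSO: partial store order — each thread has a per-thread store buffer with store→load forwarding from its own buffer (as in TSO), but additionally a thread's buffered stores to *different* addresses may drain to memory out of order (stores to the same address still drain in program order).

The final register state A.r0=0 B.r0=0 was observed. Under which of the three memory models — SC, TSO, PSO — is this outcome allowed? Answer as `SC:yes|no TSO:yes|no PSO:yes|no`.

outcome vector order: (A.r0,B.r0)
SC (8): 01; 02; 10; 11; 12; 20; 21; 22
TSO (9): 00; 01; 02; 10; 11; 12; 20; 21; 22
PSO (9): 00; 01; 02; 10; 11; 12; 20; 21; 22
target 00 ∈ {TSO,PSO}

SC:no TSO:yes PSO:yes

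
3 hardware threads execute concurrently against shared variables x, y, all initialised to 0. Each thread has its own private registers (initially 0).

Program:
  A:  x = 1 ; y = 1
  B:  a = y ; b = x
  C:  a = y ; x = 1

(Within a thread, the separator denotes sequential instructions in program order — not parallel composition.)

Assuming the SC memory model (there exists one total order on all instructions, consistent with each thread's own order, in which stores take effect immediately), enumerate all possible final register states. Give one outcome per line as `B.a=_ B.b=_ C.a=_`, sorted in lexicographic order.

B.a=0 B.b=0 C.a=0
B.a=0 B.b=0 C.a=1
B.a=0 B.b=1 C.a=0
B.a=0 B.b=1 C.a=1
B.a=1 B.b=1 C.a=0
B.a=1 B.b=1 C.a=1

outcome vector order: (B.a,B.b,C.a)
|SC outcomes| = 6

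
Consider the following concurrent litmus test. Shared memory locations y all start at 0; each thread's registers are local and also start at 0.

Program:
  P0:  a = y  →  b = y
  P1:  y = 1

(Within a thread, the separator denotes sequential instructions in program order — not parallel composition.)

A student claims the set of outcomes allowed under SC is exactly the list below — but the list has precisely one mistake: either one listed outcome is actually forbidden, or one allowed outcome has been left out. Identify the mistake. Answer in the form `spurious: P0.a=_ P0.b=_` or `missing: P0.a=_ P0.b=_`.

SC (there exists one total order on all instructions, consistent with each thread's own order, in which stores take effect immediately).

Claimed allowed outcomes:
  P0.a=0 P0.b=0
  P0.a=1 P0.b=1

outcome vector order: (P0.a,P0.b)
SC (3): 0/0, 0/1, 1/1
SC∖claimed = {0/1}

missing: P0.a=0 P0.b=1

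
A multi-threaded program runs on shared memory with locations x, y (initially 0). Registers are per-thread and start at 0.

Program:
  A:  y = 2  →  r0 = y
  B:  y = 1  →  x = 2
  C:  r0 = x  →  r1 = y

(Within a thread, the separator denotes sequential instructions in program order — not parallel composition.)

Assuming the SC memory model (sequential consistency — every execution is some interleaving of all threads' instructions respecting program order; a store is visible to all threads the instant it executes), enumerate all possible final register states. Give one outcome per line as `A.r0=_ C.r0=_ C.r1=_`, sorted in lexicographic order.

A.r0=1 C.r0=0 C.r1=0
A.r0=1 C.r0=0 C.r1=1
A.r0=1 C.r0=0 C.r1=2
A.r0=1 C.r0=2 C.r1=1
A.r0=2 C.r0=0 C.r1=0
A.r0=2 C.r0=0 C.r1=1
A.r0=2 C.r0=0 C.r1=2
A.r0=2 C.r0=2 C.r1=1
A.r0=2 C.r0=2 C.r1=2

outcome vector order: (A.r0,C.r0,C.r1)
|SC outcomes| = 9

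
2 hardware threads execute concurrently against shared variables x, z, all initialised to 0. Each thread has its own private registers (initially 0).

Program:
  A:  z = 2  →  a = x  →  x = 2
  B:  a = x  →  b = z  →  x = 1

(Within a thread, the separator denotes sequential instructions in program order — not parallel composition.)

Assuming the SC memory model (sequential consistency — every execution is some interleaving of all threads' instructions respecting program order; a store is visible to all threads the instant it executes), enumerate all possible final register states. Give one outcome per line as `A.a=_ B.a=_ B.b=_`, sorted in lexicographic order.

outcome vector order: (A.a,B.a,B.b)
|SC outcomes| = 5

A.a=0 B.a=0 B.b=0
A.a=0 B.a=0 B.b=2
A.a=0 B.a=2 B.b=2
A.a=1 B.a=0 B.b=0
A.a=1 B.a=0 B.b=2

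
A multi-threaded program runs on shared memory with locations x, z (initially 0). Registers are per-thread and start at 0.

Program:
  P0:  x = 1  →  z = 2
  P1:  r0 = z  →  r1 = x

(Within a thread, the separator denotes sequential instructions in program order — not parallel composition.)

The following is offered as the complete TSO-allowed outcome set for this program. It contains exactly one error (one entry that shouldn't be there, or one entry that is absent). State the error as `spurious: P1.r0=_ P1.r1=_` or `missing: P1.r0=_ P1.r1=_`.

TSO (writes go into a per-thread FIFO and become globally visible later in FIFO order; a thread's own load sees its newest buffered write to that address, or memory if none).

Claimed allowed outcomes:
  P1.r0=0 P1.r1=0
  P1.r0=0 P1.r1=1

missing: P1.r0=2 P1.r1=1

outcome vector order: (P1.r0,P1.r1)
TSO (3): (0,0); (0,1); (2,1)
TSO∖claimed = {(2,1)}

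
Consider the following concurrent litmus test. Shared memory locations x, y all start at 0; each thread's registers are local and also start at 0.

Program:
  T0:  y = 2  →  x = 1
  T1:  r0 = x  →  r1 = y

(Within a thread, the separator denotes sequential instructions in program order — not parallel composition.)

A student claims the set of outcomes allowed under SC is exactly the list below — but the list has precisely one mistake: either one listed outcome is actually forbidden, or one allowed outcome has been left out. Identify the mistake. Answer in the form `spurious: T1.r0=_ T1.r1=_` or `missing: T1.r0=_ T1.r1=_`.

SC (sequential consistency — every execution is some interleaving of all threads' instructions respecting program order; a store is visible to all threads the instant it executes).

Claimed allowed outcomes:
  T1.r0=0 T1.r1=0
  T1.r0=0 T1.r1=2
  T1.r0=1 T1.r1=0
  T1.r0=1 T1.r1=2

outcome vector order: (T1.r0,T1.r1)
[SC] allowed = {<0 0> <0 2> <1 2>}
claimed∖SC = {<1 0>}

spurious: T1.r0=1 T1.r1=0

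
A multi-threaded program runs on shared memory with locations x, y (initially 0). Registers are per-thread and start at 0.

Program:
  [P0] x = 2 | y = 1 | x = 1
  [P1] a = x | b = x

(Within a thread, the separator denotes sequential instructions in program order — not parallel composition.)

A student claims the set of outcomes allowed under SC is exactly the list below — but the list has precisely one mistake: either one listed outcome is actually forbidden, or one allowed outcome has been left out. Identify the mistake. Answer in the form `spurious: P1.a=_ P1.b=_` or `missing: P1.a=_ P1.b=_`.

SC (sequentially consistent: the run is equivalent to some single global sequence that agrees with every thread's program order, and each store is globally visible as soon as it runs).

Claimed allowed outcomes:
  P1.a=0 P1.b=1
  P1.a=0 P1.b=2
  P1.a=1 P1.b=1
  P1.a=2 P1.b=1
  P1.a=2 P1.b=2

outcome vector order: (P1.a,P1.b)
under SC → 00 01 02 11 21 22
SC∖claimed = {00}

missing: P1.a=0 P1.b=0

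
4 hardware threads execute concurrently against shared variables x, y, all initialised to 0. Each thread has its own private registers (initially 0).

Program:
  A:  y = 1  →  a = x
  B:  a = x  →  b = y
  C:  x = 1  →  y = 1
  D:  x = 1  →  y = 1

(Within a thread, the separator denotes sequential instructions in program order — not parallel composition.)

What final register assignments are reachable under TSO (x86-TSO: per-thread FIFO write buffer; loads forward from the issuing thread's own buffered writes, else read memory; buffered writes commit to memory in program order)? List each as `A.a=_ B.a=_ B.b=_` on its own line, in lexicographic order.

A.a=0 B.a=0 B.b=0
A.a=0 B.a=0 B.b=1
A.a=0 B.a=1 B.b=0
A.a=0 B.a=1 B.b=1
A.a=1 B.a=0 B.b=0
A.a=1 B.a=0 B.b=1
A.a=1 B.a=1 B.b=0
A.a=1 B.a=1 B.b=1

outcome vector order: (A.a,B.a,B.b)
|TSO outcomes| = 8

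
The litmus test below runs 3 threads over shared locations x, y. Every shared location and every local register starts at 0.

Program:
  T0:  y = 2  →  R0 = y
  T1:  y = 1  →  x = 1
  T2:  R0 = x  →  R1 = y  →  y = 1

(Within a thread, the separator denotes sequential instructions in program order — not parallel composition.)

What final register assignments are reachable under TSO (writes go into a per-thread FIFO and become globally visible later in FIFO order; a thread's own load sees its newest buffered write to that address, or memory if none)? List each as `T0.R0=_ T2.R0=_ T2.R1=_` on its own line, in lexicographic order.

T0.R0=1 T2.R0=0 T2.R1=0
T0.R0=1 T2.R0=0 T2.R1=1
T0.R0=1 T2.R0=0 T2.R1=2
T0.R0=1 T2.R0=1 T2.R1=1
T0.R0=1 T2.R0=1 T2.R1=2
T0.R0=2 T2.R0=0 T2.R1=0
T0.R0=2 T2.R0=0 T2.R1=1
T0.R0=2 T2.R0=0 T2.R1=2
T0.R0=2 T2.R0=1 T2.R1=1
T0.R0=2 T2.R0=1 T2.R1=2

outcome vector order: (T0.R0,T2.R0,T2.R1)
|TSO outcomes| = 10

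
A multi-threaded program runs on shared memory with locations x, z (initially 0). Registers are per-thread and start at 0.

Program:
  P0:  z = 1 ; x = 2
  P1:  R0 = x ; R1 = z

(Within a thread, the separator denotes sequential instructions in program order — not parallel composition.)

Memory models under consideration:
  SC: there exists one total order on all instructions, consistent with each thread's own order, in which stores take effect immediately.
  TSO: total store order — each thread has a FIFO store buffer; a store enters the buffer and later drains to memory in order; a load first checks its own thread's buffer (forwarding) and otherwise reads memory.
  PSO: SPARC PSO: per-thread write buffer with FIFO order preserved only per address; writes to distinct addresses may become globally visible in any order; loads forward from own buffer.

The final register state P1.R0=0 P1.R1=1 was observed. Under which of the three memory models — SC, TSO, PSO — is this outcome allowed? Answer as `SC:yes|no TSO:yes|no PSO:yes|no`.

outcome vector order: (P1.R0,P1.R1)
SC: 3 outcomes — {00; 01; 21}
TSO: 3 outcomes — {00; 01; 21}
PSO: 4 outcomes — {00; 01; 20; 21}
target 01 ∈ {SC,TSO,PSO}

SC:yes TSO:yes PSO:yes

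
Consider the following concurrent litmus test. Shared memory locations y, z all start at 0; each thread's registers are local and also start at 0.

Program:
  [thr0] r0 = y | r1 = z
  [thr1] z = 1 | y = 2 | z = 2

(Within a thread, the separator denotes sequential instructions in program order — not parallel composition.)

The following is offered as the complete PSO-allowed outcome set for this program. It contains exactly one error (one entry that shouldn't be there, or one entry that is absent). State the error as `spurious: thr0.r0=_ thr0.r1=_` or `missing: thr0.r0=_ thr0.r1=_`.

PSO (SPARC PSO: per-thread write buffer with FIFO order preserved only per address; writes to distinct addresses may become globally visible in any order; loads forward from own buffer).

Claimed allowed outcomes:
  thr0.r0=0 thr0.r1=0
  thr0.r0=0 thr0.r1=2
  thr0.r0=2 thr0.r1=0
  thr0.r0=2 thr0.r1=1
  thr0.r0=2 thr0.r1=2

missing: thr0.r0=0 thr0.r1=1

outcome vector order: (thr0.r0,thr0.r1)
PSO (6): (0,0), (0,1), (0,2), (2,0), (2,1), (2,2)
PSO∖claimed = {(0,1)}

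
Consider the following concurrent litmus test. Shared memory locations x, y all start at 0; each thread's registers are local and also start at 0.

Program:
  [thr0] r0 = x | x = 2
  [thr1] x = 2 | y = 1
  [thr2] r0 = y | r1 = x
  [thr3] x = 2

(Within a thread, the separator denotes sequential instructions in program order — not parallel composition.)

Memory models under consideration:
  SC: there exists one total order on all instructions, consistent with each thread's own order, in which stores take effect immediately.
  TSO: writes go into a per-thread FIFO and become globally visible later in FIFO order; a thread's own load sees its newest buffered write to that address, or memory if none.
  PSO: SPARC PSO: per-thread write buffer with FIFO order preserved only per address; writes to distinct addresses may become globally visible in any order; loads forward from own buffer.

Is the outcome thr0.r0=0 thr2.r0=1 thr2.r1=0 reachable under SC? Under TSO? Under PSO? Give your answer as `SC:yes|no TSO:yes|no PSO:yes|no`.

outcome vector order: (thr0.r0,thr2.r0,thr2.r1)
[SC] allowed = {000; 002; 012; 200; 202; 212}
[TSO] allowed = {000; 002; 012; 200; 202; 212}
[PSO] allowed = {000; 002; 010; 012; 200; 202; 210; 212}
target 010 ∈ {PSO}

SC:no TSO:no PSO:yes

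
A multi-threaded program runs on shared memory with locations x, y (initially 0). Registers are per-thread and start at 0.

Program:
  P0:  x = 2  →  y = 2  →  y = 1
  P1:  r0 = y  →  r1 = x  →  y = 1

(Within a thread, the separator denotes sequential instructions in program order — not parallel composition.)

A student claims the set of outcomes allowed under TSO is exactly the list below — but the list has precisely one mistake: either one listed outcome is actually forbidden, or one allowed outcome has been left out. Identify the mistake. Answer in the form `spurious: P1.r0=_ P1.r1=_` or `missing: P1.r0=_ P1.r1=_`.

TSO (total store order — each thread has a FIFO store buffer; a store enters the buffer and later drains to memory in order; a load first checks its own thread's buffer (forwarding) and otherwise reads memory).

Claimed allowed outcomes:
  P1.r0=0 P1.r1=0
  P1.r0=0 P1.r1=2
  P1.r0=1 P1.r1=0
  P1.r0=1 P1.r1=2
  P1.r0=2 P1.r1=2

spurious: P1.r0=1 P1.r1=0

outcome vector order: (P1.r0,P1.r1)
under TSO → <0 0>, <0 2>, <1 2>, <2 2>
claimed∖TSO = {<1 0>}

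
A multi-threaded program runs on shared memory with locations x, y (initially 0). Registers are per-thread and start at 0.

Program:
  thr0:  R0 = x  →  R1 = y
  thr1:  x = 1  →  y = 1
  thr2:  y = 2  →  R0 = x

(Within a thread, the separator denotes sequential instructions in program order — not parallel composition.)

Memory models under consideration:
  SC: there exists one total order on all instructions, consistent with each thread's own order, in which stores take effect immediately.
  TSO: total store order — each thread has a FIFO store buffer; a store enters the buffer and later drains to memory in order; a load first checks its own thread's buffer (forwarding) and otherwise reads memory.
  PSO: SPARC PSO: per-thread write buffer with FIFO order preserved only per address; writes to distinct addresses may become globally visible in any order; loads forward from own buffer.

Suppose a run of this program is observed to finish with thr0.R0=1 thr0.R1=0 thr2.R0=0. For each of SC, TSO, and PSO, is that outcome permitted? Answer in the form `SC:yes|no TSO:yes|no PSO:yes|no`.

outcome vector order: (thr0.R0,thr0.R1,thr2.R0)
[SC] allowed = {000; 001; 010; 011; 020; 021; 101; 110; 111; 120; 121}
[TSO] allowed = {000; 001; 010; 011; 020; 021; 100; 101; 110; 111; 120; 121}
[PSO] allowed = {000; 001; 010; 011; 020; 021; 100; 101; 110; 111; 120; 121}
target 100 ∈ {TSO,PSO}

SC:no TSO:yes PSO:yes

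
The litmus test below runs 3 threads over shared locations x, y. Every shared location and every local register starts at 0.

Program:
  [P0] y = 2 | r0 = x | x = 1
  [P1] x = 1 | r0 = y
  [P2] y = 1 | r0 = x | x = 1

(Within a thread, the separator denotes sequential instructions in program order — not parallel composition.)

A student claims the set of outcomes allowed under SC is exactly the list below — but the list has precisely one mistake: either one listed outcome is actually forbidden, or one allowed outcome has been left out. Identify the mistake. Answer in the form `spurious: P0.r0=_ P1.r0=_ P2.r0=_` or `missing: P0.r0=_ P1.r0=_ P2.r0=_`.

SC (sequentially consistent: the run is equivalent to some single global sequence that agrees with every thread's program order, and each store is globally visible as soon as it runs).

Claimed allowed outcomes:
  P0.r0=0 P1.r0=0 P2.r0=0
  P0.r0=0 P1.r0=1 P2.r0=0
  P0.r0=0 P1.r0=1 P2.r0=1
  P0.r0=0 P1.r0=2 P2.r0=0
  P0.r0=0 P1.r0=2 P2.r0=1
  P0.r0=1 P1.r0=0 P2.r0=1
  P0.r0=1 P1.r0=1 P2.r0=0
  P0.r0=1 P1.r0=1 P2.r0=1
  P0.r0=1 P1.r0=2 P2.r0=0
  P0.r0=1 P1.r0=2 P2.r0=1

spurious: P0.r0=0 P1.r0=0 P2.r0=0

outcome vector order: (P0.r0,P1.r0,P2.r0)
SC (9): 0/1/0, 0/1/1, 0/2/0, 0/2/1, 1/0/1, 1/1/0, 1/1/1, 1/2/0, 1/2/1
claimed∖SC = {0/0/0}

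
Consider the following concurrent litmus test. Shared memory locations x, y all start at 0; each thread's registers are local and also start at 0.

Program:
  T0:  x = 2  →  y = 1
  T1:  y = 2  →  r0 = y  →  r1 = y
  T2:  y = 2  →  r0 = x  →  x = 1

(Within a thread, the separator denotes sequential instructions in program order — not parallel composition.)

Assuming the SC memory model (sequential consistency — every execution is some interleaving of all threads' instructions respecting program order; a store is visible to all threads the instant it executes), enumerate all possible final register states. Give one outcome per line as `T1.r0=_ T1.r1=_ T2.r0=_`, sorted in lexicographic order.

outcome vector order: (T1.r0,T1.r1,T2.r0)
|SC outcomes| = 7

T1.r0=1 T1.r1=1 T2.r0=0
T1.r0=1 T1.r1=1 T2.r0=2
T1.r0=1 T1.r1=2 T2.r0=2
T1.r0=2 T1.r1=1 T2.r0=0
T1.r0=2 T1.r1=1 T2.r0=2
T1.r0=2 T1.r1=2 T2.r0=0
T1.r0=2 T1.r1=2 T2.r0=2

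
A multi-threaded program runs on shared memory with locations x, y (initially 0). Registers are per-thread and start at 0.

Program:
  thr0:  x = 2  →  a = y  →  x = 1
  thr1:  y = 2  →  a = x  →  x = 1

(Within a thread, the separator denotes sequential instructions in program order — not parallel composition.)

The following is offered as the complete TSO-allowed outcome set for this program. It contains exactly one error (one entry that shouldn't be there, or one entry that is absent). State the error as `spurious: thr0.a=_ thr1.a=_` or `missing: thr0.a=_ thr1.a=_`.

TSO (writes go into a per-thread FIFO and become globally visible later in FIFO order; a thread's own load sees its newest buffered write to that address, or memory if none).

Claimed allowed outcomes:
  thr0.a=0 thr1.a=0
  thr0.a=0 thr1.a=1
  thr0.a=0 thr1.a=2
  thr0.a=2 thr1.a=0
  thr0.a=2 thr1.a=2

outcome vector order: (thr0.a,thr1.a)
under TSO → (0,0) (0,1) (0,2) (2,0) (2,1) (2,2)
TSO∖claimed = {(2,1)}

missing: thr0.a=2 thr1.a=1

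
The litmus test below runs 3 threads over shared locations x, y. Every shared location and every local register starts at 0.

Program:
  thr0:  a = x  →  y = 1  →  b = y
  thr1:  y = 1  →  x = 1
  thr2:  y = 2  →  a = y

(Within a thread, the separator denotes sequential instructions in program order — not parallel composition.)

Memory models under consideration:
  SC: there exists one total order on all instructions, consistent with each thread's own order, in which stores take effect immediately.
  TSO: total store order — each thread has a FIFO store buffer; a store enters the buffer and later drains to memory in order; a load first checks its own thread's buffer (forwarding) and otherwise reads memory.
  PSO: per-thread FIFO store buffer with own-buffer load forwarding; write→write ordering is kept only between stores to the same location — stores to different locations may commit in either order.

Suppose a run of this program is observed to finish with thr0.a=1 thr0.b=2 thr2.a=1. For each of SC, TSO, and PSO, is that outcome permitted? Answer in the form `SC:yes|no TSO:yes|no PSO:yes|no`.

SC:no TSO:no PSO:yes

outcome vector order: (thr0.a,thr0.b,thr2.a)
[SC] allowed = {<0 1 1> <0 1 2> <0 2 1> <0 2 2> <1 1 1> <1 1 2> <1 2 2>}
[TSO] allowed = {<0 1 1> <0 1 2> <0 2 1> <0 2 2> <1 1 1> <1 1 2> <1 2 2>}
[PSO] allowed = {<0 1 1> <0 1 2> <0 2 1> <0 2 2> <1 1 1> <1 1 2> <1 2 1> <1 2 2>}
target <1 2 1> ∈ {PSO}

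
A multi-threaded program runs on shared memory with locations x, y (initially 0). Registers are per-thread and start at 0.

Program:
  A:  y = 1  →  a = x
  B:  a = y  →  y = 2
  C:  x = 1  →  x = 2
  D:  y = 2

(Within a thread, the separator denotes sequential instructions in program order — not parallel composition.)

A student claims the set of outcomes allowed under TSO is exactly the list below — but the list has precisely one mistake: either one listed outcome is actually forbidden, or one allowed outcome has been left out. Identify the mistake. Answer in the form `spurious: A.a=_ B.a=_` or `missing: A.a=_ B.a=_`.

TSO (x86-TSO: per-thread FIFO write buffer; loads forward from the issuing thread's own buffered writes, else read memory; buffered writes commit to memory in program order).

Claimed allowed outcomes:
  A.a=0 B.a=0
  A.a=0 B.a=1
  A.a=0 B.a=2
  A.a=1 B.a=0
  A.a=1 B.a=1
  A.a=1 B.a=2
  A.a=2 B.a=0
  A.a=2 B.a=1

missing: A.a=2 B.a=2

outcome vector order: (A.a,B.a)
TSO (9): (0,0), (0,1), (0,2), (1,0), (1,1), (1,2), (2,0), (2,1), (2,2)
TSO∖claimed = {(2,2)}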